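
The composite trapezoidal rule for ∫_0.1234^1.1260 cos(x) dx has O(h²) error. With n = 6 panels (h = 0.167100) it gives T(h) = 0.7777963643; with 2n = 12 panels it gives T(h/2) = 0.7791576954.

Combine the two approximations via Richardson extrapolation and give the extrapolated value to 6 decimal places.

0.779611

Order 2 gives 2^r = 4 and 2^r − 1 = 3.
A(h/2) − A(h) = 0.7791576954 − 0.7777963643 = 0.0013613311
Correction (A(h/2) − A(h))/(4 − 1) = 0.0013613311/3 = 0.0004537770
R = 0.7791576954 + 0.0004537770 = 0.7796114724
Correction |R − A(h/2)| = 4.538e-04; gap |A(h/2) − A(h)| = 1.361e-03.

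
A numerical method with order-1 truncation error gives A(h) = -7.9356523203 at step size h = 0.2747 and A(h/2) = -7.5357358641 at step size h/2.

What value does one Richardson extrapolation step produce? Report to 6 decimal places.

-7.135819

Leading term ∝ h^1; use weight 2 = 2^1.
Numerator 2·A(h/2) − A(h) = 2·(-7.5357358641) − (-7.9356523203) = -7.1358194079
Divide by 2^1 − 1 = 1.
R = (-7.1358194079)/1 = -7.1358194079
Gap between inputs: 3.999e-01; correction applied: +0.3999164562.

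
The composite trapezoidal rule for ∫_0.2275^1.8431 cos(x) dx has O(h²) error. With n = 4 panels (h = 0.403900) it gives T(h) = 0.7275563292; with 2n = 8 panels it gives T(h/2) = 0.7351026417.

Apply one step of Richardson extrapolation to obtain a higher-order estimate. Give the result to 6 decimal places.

0.737618

With r = 2 the leading error scales as h^2, so the weight is 2^2 = 4.
Top: 4(0.7351026417) − (0.7275563292) = 2.2128542376
2.2128542376 ÷ 3 = 0.7376180792
Correction |R − A(h/2)| = 2.515e-03; gap |A(h/2) − A(h)| = 7.546e-03.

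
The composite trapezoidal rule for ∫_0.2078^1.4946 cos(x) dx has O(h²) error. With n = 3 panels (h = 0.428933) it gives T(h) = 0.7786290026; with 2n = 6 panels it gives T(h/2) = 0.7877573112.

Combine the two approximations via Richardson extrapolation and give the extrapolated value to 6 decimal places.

0.790800

With r = 2 the leading error scales as h^2, so the weight is 2^2 = 4.
Difference of the inputs: 0.7877573112 − 0.7786290026 = 0.0091283086
Correction (A(h/2) − A(h))/(4 − 1) = 0.0091283086/3 = 0.0030427695
R = 0.7877573112 + 0.0030427695 = 0.7908000807
Correction |R − A(h/2)| = 3.043e-03; gap |A(h/2) − A(h)| = 9.128e-03.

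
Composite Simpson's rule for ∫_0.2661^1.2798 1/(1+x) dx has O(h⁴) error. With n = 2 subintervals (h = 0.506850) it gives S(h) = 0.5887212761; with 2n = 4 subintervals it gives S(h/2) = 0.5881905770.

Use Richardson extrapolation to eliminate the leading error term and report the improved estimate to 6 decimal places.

0.588155

Error is O(h^4); halving h shrinks it by 2^4 = 16.
Numerator 16*A(h/2) − A(h) = 16*0.5881905770 − 0.5887212761 = 8.8223279559
R = 8.8223279559/15 = 0.5881551971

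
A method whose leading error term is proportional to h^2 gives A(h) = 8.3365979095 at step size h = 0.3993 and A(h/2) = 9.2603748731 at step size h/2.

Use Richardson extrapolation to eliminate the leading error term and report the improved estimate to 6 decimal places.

9.568301

Leading term ∝ h^2; use weight 4 = 2^2.
4*9.2603748731 − 8.3365979095 = 28.7049015829
(4*9.2603748731 − 8.3365979095)/(4 − 1) = 9.5683005276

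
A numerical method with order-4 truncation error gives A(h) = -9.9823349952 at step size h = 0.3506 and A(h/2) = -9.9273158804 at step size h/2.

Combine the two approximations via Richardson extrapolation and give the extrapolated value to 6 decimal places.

-9.923648

Error is O(h^4); halving h shrinks it by 2^4 = 16.
Numerator 16 × A(h/2) − A(h) = 16 × (-9.9273158804) − (-9.9823349952) = -148.8547190912
Denominator 16 − 1 = 15.
So the Richardson estimate is -9.9236479394.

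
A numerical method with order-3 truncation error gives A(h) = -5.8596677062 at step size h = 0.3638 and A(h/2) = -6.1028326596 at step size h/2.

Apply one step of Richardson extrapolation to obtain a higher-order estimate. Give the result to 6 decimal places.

Order 3 gives 2^r = 8 and 2^r − 1 = 7.
Numerator 8·A(h/2) − A(h) = 8·(-6.1028326596) − (-5.8596677062) = -42.9629935706
Divide by 2^3 − 1 = 7.
So the Richardson estimate is -6.1375705101.

-6.137571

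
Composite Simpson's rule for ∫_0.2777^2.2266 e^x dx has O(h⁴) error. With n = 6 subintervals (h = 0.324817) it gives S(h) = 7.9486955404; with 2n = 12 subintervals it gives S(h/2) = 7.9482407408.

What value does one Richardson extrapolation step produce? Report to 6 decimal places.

Error is O(h^4); halving h shrinks it by 2^4 = 16.
16×7.9482407408 = 127.1718518528; subtract 7.9486955404 → 119.2231563124
Denominator 16 − 1 = 15.
R = 119.2231563124/15 = 7.9482104208

7.948210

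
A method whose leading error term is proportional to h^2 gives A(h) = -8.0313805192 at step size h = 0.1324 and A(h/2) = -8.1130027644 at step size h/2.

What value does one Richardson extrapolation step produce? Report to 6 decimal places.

Method order is 2; weight 2^2 = 4.
2^2 × A(h/2) = -32.4520110576; minus A(h) gives -24.4206305384.
(-24.4206305384) ÷ 3 = -8.1402101795
Gap between inputs: 8.162e-02; correction applied: −0.0272074151.

-8.140210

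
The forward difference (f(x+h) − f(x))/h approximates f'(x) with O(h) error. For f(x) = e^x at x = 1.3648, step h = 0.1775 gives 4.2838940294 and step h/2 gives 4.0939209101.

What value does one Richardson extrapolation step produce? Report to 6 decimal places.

3.903948

Method order is 1; weight 2^1 = 2.
Weighted: 8.1878418202 − 4.2838940294 = 3.9039477908
Divide by 2^1 − 1 = 1.
Result: 3.9039477908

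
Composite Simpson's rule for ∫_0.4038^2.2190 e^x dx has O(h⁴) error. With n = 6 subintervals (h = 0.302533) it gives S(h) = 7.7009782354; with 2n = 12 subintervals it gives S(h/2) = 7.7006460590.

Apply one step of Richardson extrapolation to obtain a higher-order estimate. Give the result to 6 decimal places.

7.700624

The method has order 4: 2^4 = 16.
16*7.7006460590 − 7.7009782354 = 115.5093587086
Extrapolated: 115.5093587086 / 15 = 7.7006239139
Correction |R − A(h/2)| = 2.215e-05; gap |A(h/2) − A(h)| = 3.322e-04.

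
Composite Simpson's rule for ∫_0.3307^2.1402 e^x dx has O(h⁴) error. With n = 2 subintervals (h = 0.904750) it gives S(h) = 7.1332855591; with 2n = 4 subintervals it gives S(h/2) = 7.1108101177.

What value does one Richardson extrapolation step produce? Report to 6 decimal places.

7.109312

With r = 4 the leading error scales as h^4, so the weight is 2^4 = 16.
2^4 × A(h/2) = 113.7729618832; minus A(h) gives 106.6396763241.
Denominator 16 − 1 = 15.
So the Richardson estimate is 7.1093117549.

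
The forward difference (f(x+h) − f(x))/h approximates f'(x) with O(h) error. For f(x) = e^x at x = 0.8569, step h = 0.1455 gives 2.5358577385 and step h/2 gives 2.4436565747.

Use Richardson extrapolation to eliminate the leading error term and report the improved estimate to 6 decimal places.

r = 1, so 2^r = 2.
2·2.4436565747 = 4.8873131494; subtract 2.5358577385 → 2.3514554109
R = 2.3514554109/1 = 2.3514554109

2.351455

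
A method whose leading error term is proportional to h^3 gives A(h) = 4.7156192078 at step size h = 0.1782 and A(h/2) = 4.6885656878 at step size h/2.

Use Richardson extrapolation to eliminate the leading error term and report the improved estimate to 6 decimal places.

Order 3 gives 2^r = 8 and 2^r − 1 = 7.
Top: 8(4.6885656878) − (4.7156192078) = 32.7929062946
Divide by 2^3 − 1 = 7.
32.7929062946 ÷ 7 = 4.6847008992

4.684701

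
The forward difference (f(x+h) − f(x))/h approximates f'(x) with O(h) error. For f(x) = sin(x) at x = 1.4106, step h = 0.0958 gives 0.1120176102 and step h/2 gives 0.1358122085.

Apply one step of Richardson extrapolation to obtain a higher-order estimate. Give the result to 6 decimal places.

0.159607

The method has order 1: 2^1 = 2.
Numerator 2×A(h/2) − A(h) = 2×0.1358122085 − 0.1120176102 = 0.1596068068
(2×0.1358122085 − 0.1120176102)/(2 − 1) = 0.1596068068
Shift from A(h/2): +0.0237945983.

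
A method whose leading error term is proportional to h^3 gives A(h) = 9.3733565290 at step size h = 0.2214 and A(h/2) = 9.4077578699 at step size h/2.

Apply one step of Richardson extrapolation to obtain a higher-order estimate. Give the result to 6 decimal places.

9.412672

Error is O(h^3); halving h shrinks it by 2^3 = 8.
8·9.4077578699 = 75.2620629592; 75.2620629592 − 9.3733565290 = 65.8887064302
Divide by 2^3 − 1 = 7.
So the Richardson estimate is 9.4126723472.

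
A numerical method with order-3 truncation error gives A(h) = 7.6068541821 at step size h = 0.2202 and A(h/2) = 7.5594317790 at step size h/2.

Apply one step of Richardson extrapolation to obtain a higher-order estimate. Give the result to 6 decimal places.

7.552657

Method order is 3; weight 2^3 = 8.
Top: 8(7.5594317790) − (7.6068541821) = 52.8686000499
(8*7.5594317790 − 7.6068541821)/(8 − 1) = 7.5526571500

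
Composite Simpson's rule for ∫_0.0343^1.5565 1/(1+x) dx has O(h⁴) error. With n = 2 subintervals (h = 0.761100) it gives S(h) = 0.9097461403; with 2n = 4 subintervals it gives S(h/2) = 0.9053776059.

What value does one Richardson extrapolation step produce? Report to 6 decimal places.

0.905086

Error is O(h^4); halving h shrinks it by 2^4 = 16.
Weighted: 14.4860416944 − 0.9097461403 = 13.5762955541
(16 × 0.9053776059 − 0.9097461403)/(16 − 1) = 0.9050863703
Gap between inputs: 4.369e-03; correction applied: −0.0002912356.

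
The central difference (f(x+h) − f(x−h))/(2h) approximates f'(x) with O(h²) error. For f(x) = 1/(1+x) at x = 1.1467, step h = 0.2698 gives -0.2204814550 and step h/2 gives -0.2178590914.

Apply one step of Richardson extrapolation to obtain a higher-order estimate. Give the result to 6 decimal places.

-0.216985

Leading term ∝ h^2; use weight 4 = 2^2.
Numerator 4·A(h/2) − A(h) = 4·(-0.2178590914) − (-0.2204814550) = -0.6509549106
Denominator 4 − 1 = 3.
(4·(-0.2178590914) − (-0.2204814550))/(4 − 1) = -0.2169849702
Shift from A(h/2): +0.0008741212.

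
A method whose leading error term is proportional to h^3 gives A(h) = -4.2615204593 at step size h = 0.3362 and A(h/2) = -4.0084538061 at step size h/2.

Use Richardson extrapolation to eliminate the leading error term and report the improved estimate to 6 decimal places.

Error is O(h^3); halving h shrinks it by 2^3 = 8.
Difference of the inputs: -4.0084538061 − (-4.2615204593) = 0.2530666532
Divide by 2^3 − 1 = 7: 0.2530666532/7 = 0.0361523790
R = A(h/2) + (A(h/2) − A(h))/7 = -4.0084538061 + 0.0361523790 = -3.9723014271

-3.972301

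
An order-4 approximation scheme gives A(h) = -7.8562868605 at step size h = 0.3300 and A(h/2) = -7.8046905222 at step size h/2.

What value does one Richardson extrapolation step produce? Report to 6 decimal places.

The method has order 4: 2^4 = 16.
2^4 × A(h/2) = -124.8750483552; minus A(h) gives -117.0187614947.
Extrapolated: (-117.0187614947) / 15 = -7.8012507663
Correction |R − A(h/2)| = 3.440e-03; gap |A(h/2) − A(h)| = 5.160e-02.

-7.801251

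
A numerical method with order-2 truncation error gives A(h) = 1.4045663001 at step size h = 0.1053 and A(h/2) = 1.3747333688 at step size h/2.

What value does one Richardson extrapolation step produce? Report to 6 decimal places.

With r = 2 the leading error scales as h^2, so the weight is 2^2 = 4.
Difference of the inputs: 1.3747333688 − 1.4045663001 = -0.0298329313
Divide by 2^2 − 1 = 3: (-0.0298329313)/3 = -0.0099443104
R = 1.3747333688 − 0.0099443104 = 1.3647890584
Gap between inputs: 2.983e-02; correction applied: −0.0099443104.

1.364789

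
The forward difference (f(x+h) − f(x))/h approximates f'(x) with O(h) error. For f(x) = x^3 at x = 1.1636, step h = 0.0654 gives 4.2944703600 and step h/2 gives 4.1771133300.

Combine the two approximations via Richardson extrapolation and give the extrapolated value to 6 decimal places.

4.059756

r = 1: numerator weight 2, denominator 1.
2 × 4.1771133300 = 8.3542266600; 8.3542266600 − 4.2944703600 = 4.0597563000
Denominator 2 − 1 = 1.
So the Richardson estimate is 4.0597563000.
Correction |R − A(h/2)| = 1.174e-01; gap |A(h/2) − A(h)| = 1.174e-01.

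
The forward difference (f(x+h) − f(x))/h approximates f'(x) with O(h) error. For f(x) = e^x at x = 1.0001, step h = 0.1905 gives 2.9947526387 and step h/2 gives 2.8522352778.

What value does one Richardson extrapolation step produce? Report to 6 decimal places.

r = 1, so 2^r = 2.
Difference of the inputs: 2.8522352778 − 2.9947526387 = -0.1425173609
Divide by 2^1 − 1 = 1: (-0.1425173609)/1 = -0.1425173609
R = A(h/2) + (A(h/2) − A(h))/1 = 2.8522352778 − 0.1425173609 = 2.7097179169
Shift from A(h/2): −0.1425173609.

2.709718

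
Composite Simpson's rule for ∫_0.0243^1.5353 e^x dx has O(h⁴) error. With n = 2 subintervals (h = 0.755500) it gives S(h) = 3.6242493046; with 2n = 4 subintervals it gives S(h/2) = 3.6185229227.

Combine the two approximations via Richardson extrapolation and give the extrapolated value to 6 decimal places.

With r = 4 the leading error scales as h^4, so the weight is 2^4 = 16.
16 × 3.6185229227 = 57.8963667632; subtract 3.6242493046 → 54.2721174586
Extrapolated: 54.2721174586 / 15 = 3.6181411639
Correction |R − A(h/2)| = 3.818e-04; gap |A(h/2) − A(h)| = 5.726e-03.

3.618141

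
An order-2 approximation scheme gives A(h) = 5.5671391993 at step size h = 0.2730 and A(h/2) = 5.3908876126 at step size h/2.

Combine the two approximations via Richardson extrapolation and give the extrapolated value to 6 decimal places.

5.332137

The method has order 2: 2^2 = 4.
Difference of the inputs: 5.3908876126 − 5.5671391993 = -0.1762515867
Divide by 2^2 − 1 = 3: (-0.1762515867)/3 = -0.0587505289
R = 5.3908876126 − 0.0587505289 = 5.3321370837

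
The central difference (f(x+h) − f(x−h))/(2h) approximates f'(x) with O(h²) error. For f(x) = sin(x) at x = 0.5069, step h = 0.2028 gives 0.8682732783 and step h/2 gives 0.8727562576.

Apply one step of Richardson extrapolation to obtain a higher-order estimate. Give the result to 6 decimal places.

Leading term ∝ h^2; use weight 4 = 2^2.
Top: 4(0.8727562576) − (0.8682732783) = 2.6227517521
Divide by 2^2 − 1 = 3.
So the Richardson estimate is 0.8742505840.

0.874251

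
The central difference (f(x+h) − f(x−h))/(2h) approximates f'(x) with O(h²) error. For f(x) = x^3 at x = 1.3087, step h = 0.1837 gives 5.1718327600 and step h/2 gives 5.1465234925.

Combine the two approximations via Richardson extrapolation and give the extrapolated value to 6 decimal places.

5.138087

Method order is 2; weight 2^2 = 4.
4·5.1465234925 = 20.5860939700; 20.5860939700 − 5.1718327600 = 15.4142612100
Divide by 2^2 − 1 = 3.
So the Richardson estimate is 5.1380870700.
Gap between inputs: 2.531e-02; correction applied: −0.0084364225.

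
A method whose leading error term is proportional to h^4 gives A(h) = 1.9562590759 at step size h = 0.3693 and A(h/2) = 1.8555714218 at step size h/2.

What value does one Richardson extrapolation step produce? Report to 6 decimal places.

1.848859

Error is O(h^4); halving h shrinks it by 2^4 = 16.
16×1.8555714218 = 29.6891427488; subtract 1.9562590759 → 27.7328836729
(16×1.8555714218 − 1.9562590759)/(16 − 1) = 1.8488589115
Correction |R − A(h/2)| = 6.713e-03; gap |A(h/2) − A(h)| = 1.007e-01.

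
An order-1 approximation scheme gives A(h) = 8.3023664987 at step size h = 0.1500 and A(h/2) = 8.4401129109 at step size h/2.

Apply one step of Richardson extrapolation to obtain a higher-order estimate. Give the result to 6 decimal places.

Error is O(h^1); halving h shrinks it by 2^1 = 2.
Numerator 2×A(h/2) − A(h) = 2×8.4401129109 − 8.3023664987 = 8.5778593231
Divide by 2^1 − 1 = 1.
8.5778593231 ÷ 1 = 8.5778593231

8.577859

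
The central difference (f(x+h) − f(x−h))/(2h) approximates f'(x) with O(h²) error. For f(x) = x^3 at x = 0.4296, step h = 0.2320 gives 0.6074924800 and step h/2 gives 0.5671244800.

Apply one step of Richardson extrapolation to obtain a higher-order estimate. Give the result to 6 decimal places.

Error is O(h^2); halving h shrinks it by 2^2 = 4.
Weighted: 2.2684979200 − 0.6074924800 = 1.6610054400
Divide by 2^2 − 1 = 3.
(4 × 0.5671244800 − 0.6074924800)/(4 − 1) = 0.5536684800

0.553668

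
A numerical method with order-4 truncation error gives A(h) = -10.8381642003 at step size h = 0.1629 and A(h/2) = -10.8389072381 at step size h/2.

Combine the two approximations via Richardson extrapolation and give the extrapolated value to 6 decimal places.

r = 4: numerator weight 16, denominator 15.
A(h/2) − A(h) = -10.8389072381 − (-10.8381642003) = -0.0007430378
Correction (A(h/2) − A(h))/(16 − 1) = (-0.0007430378)/15 = -0.0000495359
R = -10.8389072381 − 0.0000495359 = -10.8389567740
Correction |R − A(h/2)| = 4.954e-05; gap |A(h/2) − A(h)| = 7.430e-04.

-10.838957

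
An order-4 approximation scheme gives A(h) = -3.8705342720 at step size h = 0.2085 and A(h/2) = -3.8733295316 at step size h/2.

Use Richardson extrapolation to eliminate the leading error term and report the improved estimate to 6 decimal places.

-3.873516

The method has order 4: 2^4 = 16.
Difference of the inputs: -3.8733295316 − (-3.8705342720) = -0.0027952596
Correction (A(h/2) − A(h))/(16 − 1) = (-0.0027952596)/15 = -0.0001863506
R = A(h/2) + (A(h/2) − A(h))/15 = -3.8733295316 − 0.0001863506 = -3.8735158822
Gap between inputs: 2.795e-03; correction applied: −0.0001863506.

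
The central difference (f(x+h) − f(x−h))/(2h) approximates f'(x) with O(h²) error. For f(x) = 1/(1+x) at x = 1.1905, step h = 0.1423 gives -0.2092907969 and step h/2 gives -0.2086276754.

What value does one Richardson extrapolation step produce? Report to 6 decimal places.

-0.208407

Error is O(h^2); halving h shrinks it by 2^2 = 4.
A(h/2) − A(h) = -0.2086276754 − (-0.2092907969) = 0.0006631215
Divide by 2^2 − 1 = 3: 0.0006631215/3 = 0.0002210405
R = A(h/2) + (A(h/2) − A(h))/3 = -0.2086276754 + 0.0002210405 = -0.2084066349
Shift from A(h/2): +0.0002210405.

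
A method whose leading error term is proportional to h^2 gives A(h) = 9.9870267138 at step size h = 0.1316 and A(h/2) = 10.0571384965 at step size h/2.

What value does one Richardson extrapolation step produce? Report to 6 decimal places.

Leading term ∝ h^2; use weight 4 = 2^2.
4×10.0571384965 = 40.2285539860; 40.2285539860 − 9.9870267138 = 30.2415272722
Denominator 4 − 1 = 3.
Result: 10.0805090907

10.080509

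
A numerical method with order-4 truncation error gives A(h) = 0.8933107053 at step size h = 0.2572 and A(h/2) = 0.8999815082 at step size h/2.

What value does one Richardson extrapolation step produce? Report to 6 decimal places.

0.900426

With r = 4 the leading error scales as h^4, so the weight is 2^4 = 16.
A(h/2) − A(h) = 0.8999815082 − 0.8933107053 = 0.0066708029
Divide by 2^4 − 1 = 15: 0.0066708029/15 = 0.0004447202
R = A(h/2) + (A(h/2) − A(h))/15 = 0.8999815082 + 0.0004447202 = 0.9004262284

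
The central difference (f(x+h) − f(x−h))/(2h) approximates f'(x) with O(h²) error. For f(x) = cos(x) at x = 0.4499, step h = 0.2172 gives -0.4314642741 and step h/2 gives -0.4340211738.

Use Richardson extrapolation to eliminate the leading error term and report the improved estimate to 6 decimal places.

Order 2 gives 2^r = 4 and 2^r − 1 = 3.
2^2×A(h/2) = -1.7360846952; minus A(h) gives -1.3046204211.
Divide by 2^2 − 1 = 3.
R = (-1.3046204211)/3 = -0.4348734737

-0.434873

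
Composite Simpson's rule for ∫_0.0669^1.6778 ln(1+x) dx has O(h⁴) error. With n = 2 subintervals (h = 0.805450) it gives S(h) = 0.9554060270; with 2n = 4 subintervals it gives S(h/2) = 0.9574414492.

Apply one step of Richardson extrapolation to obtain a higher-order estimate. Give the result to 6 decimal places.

0.957577

r = 4, so 2^r = 16.
Top: 16(0.9574414492) − (0.9554060270) = 14.3636571602
Denominator 16 − 1 = 15.
R = 14.3636571602/15 = 0.9575771440
Correction |R − A(h/2)| = 1.357e-04; gap |A(h/2) − A(h)| = 2.035e-03.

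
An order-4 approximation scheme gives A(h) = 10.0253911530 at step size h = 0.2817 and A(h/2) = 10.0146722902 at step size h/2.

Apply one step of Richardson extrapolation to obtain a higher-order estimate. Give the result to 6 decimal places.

Leading term ∝ h^4; use weight 16 = 2^4.
Weighted: 160.2347566432 − 10.0253911530 = 150.2093654902
(16 × 10.0146722902 − 10.0253911530)/(16 − 1) = 10.0139576993

10.013958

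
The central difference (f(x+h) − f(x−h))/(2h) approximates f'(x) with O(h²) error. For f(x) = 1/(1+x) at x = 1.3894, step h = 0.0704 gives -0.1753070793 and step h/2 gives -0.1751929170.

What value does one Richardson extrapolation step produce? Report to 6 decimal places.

-0.175155

With r = 2 the leading error scales as h^2, so the weight is 2^2 = 4.
Top: 4(-0.1751929170) − (-0.1753070793) = -0.5254645887
Divide by 2^2 − 1 = 3.
Result: -0.1751548629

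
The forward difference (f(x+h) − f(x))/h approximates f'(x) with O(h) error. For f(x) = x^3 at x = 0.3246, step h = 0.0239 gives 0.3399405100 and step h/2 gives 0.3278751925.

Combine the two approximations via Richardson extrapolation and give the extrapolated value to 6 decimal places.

Leading term ∝ h^1; use weight 2 = 2^1.
Difference of the inputs: 0.3278751925 − 0.3399405100 = -0.0120653175
Divide by 2^1 − 1 = 1: (-0.0120653175)/1 = -0.0120653175
R = 0.3278751925 − 0.0120653175 = 0.3158098750

0.315810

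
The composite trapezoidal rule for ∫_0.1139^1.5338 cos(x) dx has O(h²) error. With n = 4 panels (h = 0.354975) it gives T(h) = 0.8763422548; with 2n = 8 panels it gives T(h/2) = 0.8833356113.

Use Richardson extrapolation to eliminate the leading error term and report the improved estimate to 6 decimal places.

r = 2, so 2^r = 4.
2^2×A(h/2) = 3.5333424452; minus A(h) gives 2.6570001904.
Divide by 2^2 − 1 = 3.
Extrapolated: 2.6570001904 / 3 = 0.8856667301
Correction |R − A(h/2)| = 2.331e-03; gap |A(h/2) − A(h)| = 6.993e-03.

0.885667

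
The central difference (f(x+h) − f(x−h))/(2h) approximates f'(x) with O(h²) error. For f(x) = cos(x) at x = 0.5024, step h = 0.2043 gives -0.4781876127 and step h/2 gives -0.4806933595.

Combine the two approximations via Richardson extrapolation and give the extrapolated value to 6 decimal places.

-0.481529

The method has order 2: 2^2 = 4.
Top: 4(-0.4806933595) − (-0.4781876127) = -1.4445858253
(4 × (-0.4806933595) − (-0.4781876127))/(4 − 1) = -0.4815286084
Correction |R − A(h/2)| = 8.352e-04; gap |A(h/2) − A(h)| = 2.506e-03.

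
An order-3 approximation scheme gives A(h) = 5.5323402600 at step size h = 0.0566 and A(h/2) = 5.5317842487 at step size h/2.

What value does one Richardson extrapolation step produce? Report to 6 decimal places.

5.531705

r = 3: numerator weight 8, denominator 7.
2^3×A(h/2) = 44.2542739896; minus A(h) gives 38.7219337296.
R = 38.7219337296/7 = 5.5317048185
Shift from A(h/2): −0.0000794302.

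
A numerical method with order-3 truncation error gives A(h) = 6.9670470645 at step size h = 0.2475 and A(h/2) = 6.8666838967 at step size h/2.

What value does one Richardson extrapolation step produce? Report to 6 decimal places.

r = 3, so 2^r = 8.
8·6.8666838967 = 54.9334711736; subtract 6.9670470645 → 47.9664241091
Divide by 2^3 − 1 = 7.
So the Richardson estimate is 6.8523463013.

6.852346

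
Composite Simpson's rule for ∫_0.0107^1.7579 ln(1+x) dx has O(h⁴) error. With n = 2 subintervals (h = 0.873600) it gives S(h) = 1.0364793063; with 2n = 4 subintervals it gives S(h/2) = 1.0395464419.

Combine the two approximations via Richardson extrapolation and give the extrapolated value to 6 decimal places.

With r = 4 the leading error scales as h^4, so the weight is 2^4 = 16.
Difference of the inputs: 1.0395464419 − 1.0364793063 = 0.0030671356
Correction (A(h/2) − A(h))/(16 − 1) = 0.0030671356/15 = 0.0002044757
R = A(h/2) + (A(h/2) − A(h))/15 = 1.0395464419 + 0.0002044757 = 1.0397509176

1.039751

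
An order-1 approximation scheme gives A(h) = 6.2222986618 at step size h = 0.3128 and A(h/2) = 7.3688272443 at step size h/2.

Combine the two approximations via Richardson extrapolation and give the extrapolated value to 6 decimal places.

With r = 1 the leading error scales as h^1, so the weight is 2^1 = 2.
2*7.3688272443 = 14.7376544886; 14.7376544886 − 6.2222986618 = 8.5153558268
R = 8.5153558268/1 = 8.5153558268
Gap between inputs: 1.147e+00; correction applied: +1.1465285825.

8.515356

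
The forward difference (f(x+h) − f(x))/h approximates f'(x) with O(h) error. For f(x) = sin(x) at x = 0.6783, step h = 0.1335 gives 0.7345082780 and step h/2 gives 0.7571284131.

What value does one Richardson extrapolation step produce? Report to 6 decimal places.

Method order is 1; weight 2^1 = 2.
A(h/2) − A(h) = 0.7571284131 − 0.7345082780 = 0.0226201351
Correction (A(h/2) − A(h))/(2 − 1) = 0.0226201351/1 = 0.0226201351
R = 0.7571284131 + 0.0226201351 = 0.7797485482
Correction |R − A(h/2)| = 2.262e-02; gap |A(h/2) − A(h)| = 2.262e-02.

0.779749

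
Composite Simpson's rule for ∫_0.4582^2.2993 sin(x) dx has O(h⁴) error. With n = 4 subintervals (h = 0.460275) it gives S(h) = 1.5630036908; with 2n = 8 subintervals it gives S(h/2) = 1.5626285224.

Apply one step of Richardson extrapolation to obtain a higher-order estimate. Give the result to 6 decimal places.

With r = 4 the leading error scales as h^4, so the weight is 2^4 = 16.
16·1.5626285224 = 25.0020563584; 25.0020563584 − 1.5630036908 = 23.4390526676
Divide by 2^4 − 1 = 15.
23.4390526676 ÷ 15 = 1.5626035112

1.562604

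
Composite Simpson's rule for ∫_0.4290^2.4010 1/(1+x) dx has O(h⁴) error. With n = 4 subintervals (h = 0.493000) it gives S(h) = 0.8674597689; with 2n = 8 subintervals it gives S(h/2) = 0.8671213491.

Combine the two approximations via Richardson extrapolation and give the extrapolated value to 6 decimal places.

Method order is 4; weight 2^4 = 16.
Numerator 16·A(h/2) − A(h) = 16·0.8671213491 − 0.8674597689 = 13.0064818167
Divide by 2^4 − 1 = 15.
Result: 0.8670987878

0.867099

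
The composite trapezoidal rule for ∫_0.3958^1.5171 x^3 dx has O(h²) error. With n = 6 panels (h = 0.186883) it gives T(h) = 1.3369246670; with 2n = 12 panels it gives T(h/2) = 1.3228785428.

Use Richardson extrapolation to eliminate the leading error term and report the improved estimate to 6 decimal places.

1.318197

Error is O(h^2); halving h shrinks it by 2^2 = 4.
4*1.3228785428 − 1.3369246670 = 3.9545895042
(4*1.3228785428 − 1.3369246670)/(4 − 1) = 1.3181965014
Correction |R − A(h/2)| = 4.682e-03; gap |A(h/2) − A(h)| = 1.405e-02.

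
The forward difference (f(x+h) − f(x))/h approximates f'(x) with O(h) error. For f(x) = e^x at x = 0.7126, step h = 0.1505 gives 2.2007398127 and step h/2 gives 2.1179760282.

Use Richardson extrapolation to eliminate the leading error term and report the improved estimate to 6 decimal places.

2.035212

r = 1: numerator weight 2, denominator 1.
Numerator 2 × A(h/2) − A(h) = 2 × 2.1179760282 − 2.2007398127 = 2.0352122437
Denominator 2 − 1 = 1.
2.0352122437 ÷ 1 = 2.0352122437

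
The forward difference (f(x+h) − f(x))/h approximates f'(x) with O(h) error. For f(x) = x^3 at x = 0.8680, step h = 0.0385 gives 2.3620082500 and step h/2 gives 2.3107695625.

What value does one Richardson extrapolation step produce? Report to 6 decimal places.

Order 1 gives 2^r = 2 and 2^r − 1 = 1.
Difference of the inputs: 2.3107695625 − 2.3620082500 = -0.0512386875
Correction (A(h/2) − A(h))/(2 − 1) = (-0.0512386875)/1 = -0.0512386875
R = A(h/2) + (A(h/2) − A(h))/1 = 2.3107695625 − 0.0512386875 = 2.2595308750
Correction |R − A(h/2)| = 5.124e-02; gap |A(h/2) − A(h)| = 5.124e-02.

2.259531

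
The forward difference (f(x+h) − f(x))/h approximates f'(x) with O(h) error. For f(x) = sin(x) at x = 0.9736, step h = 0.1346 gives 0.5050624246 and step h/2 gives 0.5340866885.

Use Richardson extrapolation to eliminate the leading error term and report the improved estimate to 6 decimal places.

Error is O(h^1); halving h shrinks it by 2^1 = 2.
2^1 × A(h/2) = 1.0681733770; minus A(h) gives 0.5631109524.
Denominator 2 − 1 = 1.
So the Richardson estimate is 0.5631109524.

0.563111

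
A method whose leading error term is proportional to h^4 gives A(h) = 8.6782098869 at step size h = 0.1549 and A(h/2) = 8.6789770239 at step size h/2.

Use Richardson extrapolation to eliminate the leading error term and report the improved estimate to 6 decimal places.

8.679028

The method has order 4: 2^4 = 16.
2^4×A(h/2) = 138.8636323824; minus A(h) gives 130.1854224955.
Extrapolated: 130.1854224955 / 15 = 8.6790281664
Shift from A(h/2): +0.0000511425.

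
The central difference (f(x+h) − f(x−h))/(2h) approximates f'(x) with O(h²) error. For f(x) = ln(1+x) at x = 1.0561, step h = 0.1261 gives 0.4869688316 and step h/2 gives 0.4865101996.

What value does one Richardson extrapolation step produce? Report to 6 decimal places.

0.486357

Leading term ∝ h^2; use weight 4 = 2^2.
2^2·A(h/2) = 1.9460407984; minus A(h) gives 1.4590719668.
Extrapolated: 1.4590719668 / 3 = 0.4863573223
Gap between inputs: 4.586e-04; correction applied: −0.0001528773.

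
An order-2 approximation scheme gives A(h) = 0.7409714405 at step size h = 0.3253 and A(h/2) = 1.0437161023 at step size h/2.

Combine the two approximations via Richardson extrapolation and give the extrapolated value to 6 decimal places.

Method order is 2; weight 2^2 = 4.
2^2*A(h/2) = 4.1748644092; minus A(h) gives 3.4338929687.
R = 3.4338929687/3 = 1.1446309896
Gap between inputs: 3.027e-01; correction applied: +0.1009148873.

1.144631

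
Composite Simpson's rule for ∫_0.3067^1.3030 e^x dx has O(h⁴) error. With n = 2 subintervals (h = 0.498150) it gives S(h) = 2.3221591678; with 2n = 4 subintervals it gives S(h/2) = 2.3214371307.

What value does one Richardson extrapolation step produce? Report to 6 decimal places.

2.321389

With r = 4 the leading error scales as h^4, so the weight is 2^4 = 16.
Top: 16(2.3214371307) − (2.3221591678) = 34.8208349234
R = 34.8208349234/15 = 2.3213889949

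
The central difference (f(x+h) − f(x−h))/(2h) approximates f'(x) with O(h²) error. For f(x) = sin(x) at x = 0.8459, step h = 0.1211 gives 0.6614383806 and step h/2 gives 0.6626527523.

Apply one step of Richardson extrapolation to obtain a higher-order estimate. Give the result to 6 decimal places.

r = 2, so 2^r = 4.
Difference of the inputs: 0.6626527523 − 0.6614383806 = 0.0012143717
Divide by 2^2 − 1 = 3: 0.0012143717/3 = 0.0004047906
R = A(h/2) + (A(h/2) − A(h))/3 = 0.6626527523 + 0.0004047906 = 0.6630575429

0.663058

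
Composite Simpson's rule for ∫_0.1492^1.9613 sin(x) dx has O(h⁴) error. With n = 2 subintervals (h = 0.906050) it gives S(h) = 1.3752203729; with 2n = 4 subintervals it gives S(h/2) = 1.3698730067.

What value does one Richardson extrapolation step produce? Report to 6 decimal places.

1.369517

r = 4, so 2^r = 16.
16×1.3698730067 = 21.9179681072; 21.9179681072 − 1.3752203729 = 20.5427477343
20.5427477343 ÷ 15 = 1.3695165156
Gap between inputs: 5.347e-03; correction applied: −0.0003564911.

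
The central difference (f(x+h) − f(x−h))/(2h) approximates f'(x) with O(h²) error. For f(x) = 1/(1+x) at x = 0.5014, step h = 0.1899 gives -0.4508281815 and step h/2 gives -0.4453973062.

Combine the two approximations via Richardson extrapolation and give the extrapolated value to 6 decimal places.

r = 2, so 2^r = 4.
Top: 4(-0.4453973062) − (-0.4508281815) = -1.3307610433
Denominator 4 − 1 = 3.
So the Richardson estimate is -0.4435870144.
Correction |R − A(h/2)| = 1.810e-03; gap |A(h/2) − A(h)| = 5.431e-03.

-0.443587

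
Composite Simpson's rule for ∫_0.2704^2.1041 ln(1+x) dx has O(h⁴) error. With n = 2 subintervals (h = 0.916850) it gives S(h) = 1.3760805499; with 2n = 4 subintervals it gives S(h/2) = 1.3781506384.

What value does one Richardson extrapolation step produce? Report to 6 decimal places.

1.378289

Order 4 gives 2^r = 16 and 2^r − 1 = 15.
Top: 16(1.3781506384) − (1.3760805499) = 20.6743296645
Denominator 16 − 1 = 15.
Extrapolated: 20.6743296645 / 15 = 1.3782886443
Correction |R − A(h/2)| = 1.380e-04; gap |A(h/2) − A(h)| = 2.070e-03.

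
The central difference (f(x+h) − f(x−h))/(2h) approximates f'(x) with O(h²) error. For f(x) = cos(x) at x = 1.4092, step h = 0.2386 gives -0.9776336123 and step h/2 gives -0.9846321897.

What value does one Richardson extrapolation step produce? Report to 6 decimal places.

r = 2, so 2^r = 4.
2^2·A(h/2) = -3.9385287588; minus A(h) gives -2.9608951465.
Divide by 2^2 − 1 = 3.
So the Richardson estimate is -0.9869650488.
Shift from A(h/2): −0.0023328591.

-0.986965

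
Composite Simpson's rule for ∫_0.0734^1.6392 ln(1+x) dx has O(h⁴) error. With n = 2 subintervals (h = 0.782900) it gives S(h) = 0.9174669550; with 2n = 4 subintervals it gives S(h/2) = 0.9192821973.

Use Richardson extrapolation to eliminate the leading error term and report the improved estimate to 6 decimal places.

0.919403

The method has order 4: 2^4 = 16.
A(h/2) − A(h) = 0.9192821973 − 0.9174669550 = 0.0018152423
Correction (A(h/2) − A(h))/(16 − 1) = 0.0018152423/15 = 0.0001210162
R = A(h/2) + (A(h/2) − A(h))/15 = 0.9192821973 + 0.0001210162 = 0.9194032135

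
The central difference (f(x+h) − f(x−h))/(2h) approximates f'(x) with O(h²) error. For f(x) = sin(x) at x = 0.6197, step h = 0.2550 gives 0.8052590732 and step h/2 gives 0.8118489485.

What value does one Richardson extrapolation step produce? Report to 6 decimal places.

With r = 2 the leading error scales as h^2, so the weight is 2^2 = 4.
Weighted: 3.2473957940 − 0.8052590732 = 2.4421367208
Extrapolated: 2.4421367208 / 3 = 0.8140455736

0.814046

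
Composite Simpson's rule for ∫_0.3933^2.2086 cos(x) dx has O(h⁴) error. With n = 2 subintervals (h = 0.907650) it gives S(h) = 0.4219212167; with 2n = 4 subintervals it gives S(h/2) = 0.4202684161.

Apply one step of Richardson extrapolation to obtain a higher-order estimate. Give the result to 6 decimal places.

Error is O(h^4); halving h shrinks it by 2^4 = 16.
Numerator 16×A(h/2) − A(h) = 16×0.4202684161 − 0.4219212167 = 6.3023734409
R = 6.3023734409/15 = 0.4201582294

0.420158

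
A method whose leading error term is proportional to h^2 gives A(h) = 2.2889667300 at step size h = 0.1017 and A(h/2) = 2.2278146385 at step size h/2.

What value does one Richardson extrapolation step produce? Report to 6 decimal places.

The method has order 2: 2^2 = 4.
2^2·A(h/2) = 8.9112585540; minus A(h) gives 6.6222918240.
Divide by 2^2 − 1 = 3.
R = 6.6222918240/3 = 2.2074306080

2.207431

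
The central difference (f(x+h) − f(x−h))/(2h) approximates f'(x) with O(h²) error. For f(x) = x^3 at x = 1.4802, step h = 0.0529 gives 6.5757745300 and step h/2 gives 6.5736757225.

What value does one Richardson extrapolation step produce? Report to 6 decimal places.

6.572976

Error is O(h^2); halving h shrinks it by 2^2 = 4.
Weighted: 26.2947028900 − 6.5757745300 = 19.7189283600
(4·6.5736757225 − 6.5757745300)/(4 − 1) = 6.5729761200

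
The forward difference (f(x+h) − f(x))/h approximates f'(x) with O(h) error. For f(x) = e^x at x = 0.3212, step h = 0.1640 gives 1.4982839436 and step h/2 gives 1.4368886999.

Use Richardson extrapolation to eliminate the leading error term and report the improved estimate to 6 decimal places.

r = 1: numerator weight 2, denominator 1.
Numerator 2 × A(h/2) − A(h) = 2 × 1.4368886999 − 1.4982839436 = 1.3754934562
Denominator 2 − 1 = 1.
R = 1.3754934562/1 = 1.3754934562

1.375493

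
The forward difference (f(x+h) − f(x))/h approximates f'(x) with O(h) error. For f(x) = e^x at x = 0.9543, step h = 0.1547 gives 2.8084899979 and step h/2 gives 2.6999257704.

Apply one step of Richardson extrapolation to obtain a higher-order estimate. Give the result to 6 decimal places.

Method order is 1; weight 2^1 = 2.
Numerator 2 × A(h/2) − A(h) = 2 × 2.6999257704 − 2.8084899979 = 2.5913615429
(2 × 2.6999257704 − 2.8084899979)/(2 − 1) = 2.5913615429

2.591362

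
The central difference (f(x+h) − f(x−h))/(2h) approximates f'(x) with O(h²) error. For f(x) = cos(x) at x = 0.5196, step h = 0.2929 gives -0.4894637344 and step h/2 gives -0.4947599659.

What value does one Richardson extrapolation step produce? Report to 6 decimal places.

r = 2, so 2^r = 4.
2^2*A(h/2) = -1.9790398636; minus A(h) gives -1.4895761292.
Extrapolated: (-1.4895761292) / 3 = -0.4965253764
Shift from A(h/2): −0.0017654105.

-0.496525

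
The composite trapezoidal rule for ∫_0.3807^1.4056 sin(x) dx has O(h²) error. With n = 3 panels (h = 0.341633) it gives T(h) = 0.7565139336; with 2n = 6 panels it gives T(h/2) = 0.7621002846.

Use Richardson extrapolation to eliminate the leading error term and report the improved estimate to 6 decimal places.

Method order is 2; weight 2^2 = 4.
Difference of the inputs: 0.7621002846 − 0.7565139336 = 0.0055863510
Correction (A(h/2) − A(h))/(4 − 1) = 0.0055863510/3 = 0.0018621170
R = A(h/2) + (A(h/2) − A(h))/3 = 0.7621002846 + 0.0018621170 = 0.7639624016

0.763962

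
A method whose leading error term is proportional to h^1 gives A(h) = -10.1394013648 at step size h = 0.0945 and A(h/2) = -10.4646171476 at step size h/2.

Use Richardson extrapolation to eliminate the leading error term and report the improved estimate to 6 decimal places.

-10.789833

With r = 1 the leading error scales as h^1, so the weight is 2^1 = 2.
Numerator 2·A(h/2) − A(h) = 2·(-10.4646171476) − (-10.1394013648) = -10.7898329304
Divide by 2^1 − 1 = 1.
Extrapolated: (-10.7898329304) / 1 = -10.7898329304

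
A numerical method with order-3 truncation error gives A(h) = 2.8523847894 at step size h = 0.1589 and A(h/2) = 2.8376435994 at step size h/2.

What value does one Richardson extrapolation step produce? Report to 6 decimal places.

Order 3 gives 2^r = 8 and 2^r − 1 = 7.
Weighted: 22.7011487952 − 2.8523847894 = 19.8487640058
Extrapolated: 19.8487640058 / 7 = 2.8355377151

2.835538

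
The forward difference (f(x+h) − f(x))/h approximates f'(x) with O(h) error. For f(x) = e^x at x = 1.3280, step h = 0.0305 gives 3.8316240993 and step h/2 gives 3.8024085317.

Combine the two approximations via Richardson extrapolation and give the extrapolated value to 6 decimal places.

3.773193

r = 1: numerator weight 2, denominator 1.
Top: 2(3.8024085317) − (3.8316240993) = 3.7731929641
Extrapolated: 3.7731929641 / 1 = 3.7731929641
Correction |R − A(h/2)| = 2.922e-02; gap |A(h/2) − A(h)| = 2.922e-02.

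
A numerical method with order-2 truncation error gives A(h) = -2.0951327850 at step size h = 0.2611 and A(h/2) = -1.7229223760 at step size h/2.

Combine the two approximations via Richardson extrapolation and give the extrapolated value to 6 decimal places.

Leading term ∝ h^2; use weight 4 = 2^2.
Difference of the inputs: -1.7229223760 − (-2.0951327850) = 0.3722104090
Correction (A(h/2) − A(h))/(4 − 1) = 0.3722104090/3 = 0.1240701363
R = -1.7229223760 + 0.1240701363 = -1.5988522397

-1.598852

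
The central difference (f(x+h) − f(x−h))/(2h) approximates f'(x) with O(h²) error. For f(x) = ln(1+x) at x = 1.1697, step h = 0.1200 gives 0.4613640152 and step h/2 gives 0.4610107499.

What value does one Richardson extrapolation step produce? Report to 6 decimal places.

0.460893

Error is O(h^2); halving h shrinks it by 2^2 = 4.
4*0.4610107499 = 1.8440429996; 1.8440429996 − 0.4613640152 = 1.3826789844
Divide by 2^2 − 1 = 3.
Extrapolated: 1.3826789844 / 3 = 0.4608929948
Correction |R − A(h/2)| = 1.178e-04; gap |A(h/2) − A(h)| = 3.533e-04.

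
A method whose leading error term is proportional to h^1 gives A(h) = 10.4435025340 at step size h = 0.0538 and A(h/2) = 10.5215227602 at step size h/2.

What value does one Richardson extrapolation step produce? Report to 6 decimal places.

10.599543

Method order is 1; weight 2^1 = 2.
2×10.5215227602 = 21.0430455204; subtract 10.4435025340 → 10.5995429864
Extrapolated: 10.5995429864 / 1 = 10.5995429864
Shift from A(h/2): +0.0780202262.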